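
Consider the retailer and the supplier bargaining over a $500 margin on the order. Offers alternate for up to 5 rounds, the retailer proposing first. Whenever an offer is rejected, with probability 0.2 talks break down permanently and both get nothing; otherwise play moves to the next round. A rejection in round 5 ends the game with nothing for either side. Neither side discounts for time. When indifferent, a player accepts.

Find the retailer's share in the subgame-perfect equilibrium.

368.8

Round 5 (the retailer proposes): rejection yields 0 for the supplier; the retailer offers 0 and keeps 500.
Round 4 (the supplier proposes): rejecting gives the retailer an expected 0.8 × 500 = 400, so the supplier offers 400, keeping 100.
Round 3 (the retailer proposes): rejecting gives the supplier an expected 0.8 × 100 = 80; the retailer offers that and keeps 420.
Round 2 (the supplier proposes): rejecting gives the retailer an expected 0.8 × 420 = 336, so the supplier offers 336, keeping 164.
Round 1 (the retailer proposes): rejecting gives the supplier an expected 0.8 × 164 = 131.2, so the retailer offers 131.2, keeping 368.8.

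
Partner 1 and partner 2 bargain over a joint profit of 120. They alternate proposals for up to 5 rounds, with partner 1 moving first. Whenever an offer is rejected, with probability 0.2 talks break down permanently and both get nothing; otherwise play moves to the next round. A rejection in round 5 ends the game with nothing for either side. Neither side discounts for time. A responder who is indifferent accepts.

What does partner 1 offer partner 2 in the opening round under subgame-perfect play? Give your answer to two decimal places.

By backward induction:
Round 5 (partner 1 proposes): partner 2 will accept anything ≥ 0, so partner 1 offers 0 and keeps 120.
Round 4 (partner 2 proposes): rejecting gives partner 1 an expected 0.8 × 120 = 96. Partner 2 offers 96 and keeps 120 − 96 = 24.
Round 3 (partner 1 proposes): rejecting gives partner 2 an expected 0.8 × 24 = 19.2, so partner 1 offers 19.2, keeping 100.8.
Round 2 (partner 2 proposes): rejecting gives partner 1 an expected 0.8 × 100.8 = 80.64; partner 2 offers that and keeps 39.36.
Round 1 (partner 1 proposes): rejecting gives partner 2 an expected 0.8 × 39.36 = 31.488, so partner 1 offers 31.488, keeping 88.512.

31.49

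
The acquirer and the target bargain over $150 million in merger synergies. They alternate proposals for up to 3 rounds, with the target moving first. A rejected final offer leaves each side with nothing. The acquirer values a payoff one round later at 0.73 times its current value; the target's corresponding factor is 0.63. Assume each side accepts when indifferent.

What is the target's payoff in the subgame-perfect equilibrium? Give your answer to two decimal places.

109.49

Round 3 (the target proposes): the acquirer will accept anything ≥ 0, so the target offers 0 and keeps 150.
Round 2 (the acquirer proposes): the target can get 150 next round, worth 0.63 × 150 = 94.5 now. The acquirer offers 94.5 and keeps 150 − 94.5 = 55.5.
Round 1 (the target proposes): the acquirer can get 55.5 next round, worth 0.73 × 55.5 = 40.515 now. The target offers 40.515 and keeps 150 − 40.515 = 109.485.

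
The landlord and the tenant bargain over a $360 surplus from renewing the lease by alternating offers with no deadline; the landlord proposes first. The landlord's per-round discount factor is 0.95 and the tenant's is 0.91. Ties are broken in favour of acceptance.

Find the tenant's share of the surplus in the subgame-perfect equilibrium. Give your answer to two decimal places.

120.89

Let x be the landlord's share when the landlord proposes and y be the tenant's share when the tenant proposes.
The tenant accepts iff offered ≥ 0.91·y, so x = 360 − 0.91y. Symmetrically y = 360 − 0.95x.
Substituting: x = 360 − 0.91(360 − 0.95x), giving x(1 − 0.95·0.91) = 360(1 − 0.91).
So x = 360 × 0.09 / 0.1355 ≈ 239.1144, and the tenant receives 360 − x ≈ 120.8856.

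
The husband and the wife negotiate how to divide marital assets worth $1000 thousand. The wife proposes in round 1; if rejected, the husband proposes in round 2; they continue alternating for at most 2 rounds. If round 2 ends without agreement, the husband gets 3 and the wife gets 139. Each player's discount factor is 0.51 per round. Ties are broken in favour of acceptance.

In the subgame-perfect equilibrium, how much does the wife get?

560.89

Round 2 (the husband proposes): the wife gets 139 if talks fail, so the husband offers 139 and keeps 861.
Round 1 (the wife proposes): the husband can get 861 next round, worth 0.51 × 861 = 439.11 now, so the wife offers 439.11, keeping 560.89.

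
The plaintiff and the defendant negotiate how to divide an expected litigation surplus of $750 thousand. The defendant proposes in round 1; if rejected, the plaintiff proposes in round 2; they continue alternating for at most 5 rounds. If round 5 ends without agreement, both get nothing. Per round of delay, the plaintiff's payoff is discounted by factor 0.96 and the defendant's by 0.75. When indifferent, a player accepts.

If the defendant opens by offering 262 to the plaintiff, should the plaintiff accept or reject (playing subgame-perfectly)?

Reject

Work out the plaintiff's continuation value if the offer is rejected.
Round 5 (the defendant proposes): the plaintiff will accept anything ≥ 0, so the defendant offers 0 and keeps 750.
Round 4 (the plaintiff proposes): the defendant can get 750 next round, worth 0.75 × 750 = 562.5 now; the plaintiff offers that and keeps 187.5.
Round 3 (the defendant proposes): the plaintiff can get 187.5 next round, worth 0.96 × 187.5 = 180 now; the defendant offers that and keeps 570.
Round 2 (the plaintiff proposes): the defendant can get 570 next round, worth 0.75 × 570 = 427.5 now. The plaintiff offers 427.5 and keeps 750 − 427.5 = 322.5.
So by rejecting in round 1, the plaintiff gets 322.5 next round, worth 0.96 × 322.5 = 309.6 now.
Offer 262 < 309.6, so the plaintiff rejects.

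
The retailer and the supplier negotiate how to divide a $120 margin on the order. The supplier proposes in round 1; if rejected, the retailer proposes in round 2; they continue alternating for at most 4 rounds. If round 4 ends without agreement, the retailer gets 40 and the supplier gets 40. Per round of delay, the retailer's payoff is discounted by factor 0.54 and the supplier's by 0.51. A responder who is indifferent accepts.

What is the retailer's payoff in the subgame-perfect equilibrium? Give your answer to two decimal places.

43.65

Solve by backward induction from round 4.
Round 4 (the retailer proposes): the supplier gets 40 if talks fail, so the retailer offers 40 and keeps 80.
Round 3 (the supplier proposes): the retailer can get 80 next round, worth 0.54 × 80 = 43.2 now, so the supplier offers 43.2, keeping 76.8.
Round 2 (the retailer proposes): the supplier can get 76.8 next round, worth 0.51 × 76.8 = 39.168 now, so the retailer offers 39.168, keeping 80.832.
Round 1 (the supplier proposes): the retailer can get 80.832 next round, worth 0.54 × 80.832 = 43.64928 now, so the supplier offers 43.64928, keeping 76.35072.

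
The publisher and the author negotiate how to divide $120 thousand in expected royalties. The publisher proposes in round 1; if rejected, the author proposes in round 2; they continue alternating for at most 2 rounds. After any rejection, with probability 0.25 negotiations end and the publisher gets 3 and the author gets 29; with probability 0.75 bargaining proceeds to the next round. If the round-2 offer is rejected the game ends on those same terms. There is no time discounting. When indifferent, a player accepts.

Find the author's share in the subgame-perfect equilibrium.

95

Round 2 (the author proposes): the publisher gets 3 if talks fail, so the author offers 3 and keeps 117.
Round 1 (the publisher proposes): rejecting gives the author an expected 0.75 × 117 + 0.25 × 29 = 95. The publisher offers 95 and keeps 120 − 95 = 25.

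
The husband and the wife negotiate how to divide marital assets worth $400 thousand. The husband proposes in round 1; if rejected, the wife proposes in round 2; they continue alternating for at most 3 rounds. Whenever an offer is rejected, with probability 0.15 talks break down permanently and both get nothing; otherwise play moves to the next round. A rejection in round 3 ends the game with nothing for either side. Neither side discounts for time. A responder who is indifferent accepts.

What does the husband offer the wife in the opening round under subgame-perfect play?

51

Round 3 (the husband proposes): the wife will accept anything ≥ 0, so the husband offers 0 and keeps 400.
Round 2 (the wife proposes): rejecting gives the husband an expected 0.85 × 400 = 340, so the wife offers 340, keeping 60.
Round 1 (the husband proposes): rejecting gives the wife an expected 0.85 × 60 = 51. The husband offers 51 and keeps 400 − 51 = 349.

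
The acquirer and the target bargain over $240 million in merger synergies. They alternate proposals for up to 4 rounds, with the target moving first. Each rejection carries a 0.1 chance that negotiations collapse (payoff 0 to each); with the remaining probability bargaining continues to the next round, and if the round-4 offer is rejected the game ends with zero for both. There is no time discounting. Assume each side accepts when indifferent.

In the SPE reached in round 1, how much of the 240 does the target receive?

By backward induction:
Round 4 (the acquirer proposes): the target will accept anything ≥ 0, so the acquirer offers 0 and keeps 240.
Round 3 (the target proposes): rejecting gives the acquirer an expected 0.9 × 240 = 216, so the target offers 216, keeping 24.
Round 2 (the acquirer proposes): rejecting gives the target an expected 0.9 × 24 = 21.6; the acquirer offers that and keeps 218.4.
Round 1 (the target proposes): rejecting gives the acquirer an expected 0.9 × 218.4 = 196.56, so the target offers 196.56, keeping 43.44.

43.44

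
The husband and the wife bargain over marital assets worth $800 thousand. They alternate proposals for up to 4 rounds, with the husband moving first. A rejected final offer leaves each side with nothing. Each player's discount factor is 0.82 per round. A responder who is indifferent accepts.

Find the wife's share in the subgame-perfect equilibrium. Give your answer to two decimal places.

Round 4 (the wife proposes): rejection yields 0 for the husband; the wife offers 0 and keeps 800.
Round 3 (the husband proposes): the wife can get 800 next round, worth 0.82 × 800 = 656 now, so the husband offers 656, keeping 144.
Round 2 (the wife proposes): the husband can get 144 next round, worth 0.82 × 144 = 118.08 now. The wife offers 118.08 and keeps 800 − 118.08 = 681.92.
Round 1 (the husband proposes): the wife can get 681.92 next round, worth 0.82 × 681.92 = 559.1744 now; the husband offers that and keeps 240.8256.

559.17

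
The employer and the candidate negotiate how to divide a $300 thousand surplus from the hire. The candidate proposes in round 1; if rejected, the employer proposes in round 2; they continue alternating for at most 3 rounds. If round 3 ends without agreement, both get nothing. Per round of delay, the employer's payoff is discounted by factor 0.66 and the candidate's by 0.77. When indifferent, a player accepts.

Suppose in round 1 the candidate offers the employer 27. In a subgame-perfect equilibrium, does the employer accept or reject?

Reject

Round 3 (the candidate proposes): rejection yields 0 for the employer; the candidate offers 0 and keeps 300.
Round 2 (the employer proposes): the candidate can get 300 next round, worth 0.77 × 300 = 231 now, so the employer offers 231, keeping 69.
So by rejecting in round 1, the employer gets 69 next round, worth 0.66 × 69 = 45.54 now.
Offer 27 < 45.54, so the employer rejects.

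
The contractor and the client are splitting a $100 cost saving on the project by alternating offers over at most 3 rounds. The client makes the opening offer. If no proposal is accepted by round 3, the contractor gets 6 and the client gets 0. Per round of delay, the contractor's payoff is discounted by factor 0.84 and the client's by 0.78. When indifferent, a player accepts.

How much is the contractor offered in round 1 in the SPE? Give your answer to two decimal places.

Work backward from the last round.
Round 3 (the client proposes): the contractor gets 6 if talks fail, so the client offers 6 and keeps 94.
Round 2 (the contractor proposes): the client can get 94 next round, worth 0.78 × 94 = 73.32 now. The contractor offers 73.32 and keeps 100 − 73.32 = 26.68.
Round 1 (the client proposes): the contractor can get 26.68 next round, worth 0.84 × 26.68 = 22.4112 now, so the client offers 22.4112, keeping 77.5888.

22.41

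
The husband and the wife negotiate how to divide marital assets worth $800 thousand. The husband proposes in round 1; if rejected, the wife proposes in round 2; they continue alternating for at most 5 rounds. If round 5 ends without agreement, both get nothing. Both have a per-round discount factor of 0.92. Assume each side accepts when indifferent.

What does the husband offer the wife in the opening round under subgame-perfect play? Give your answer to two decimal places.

108.72

Round 5 (the husband proposes): the wife will accept anything ≥ 0, so the husband offers 0 and keeps 800.
Round 4 (the wife proposes): the husband can get 800 next round, worth 0.92 × 800 = 736 now, so the wife offers 736, keeping 64.
Round 3 (the husband proposes): the wife can get 64 next round, worth 0.92 × 64 = 58.88 now, so the husband offers 58.88, keeping 741.12.
Round 2 (the wife proposes): the husband can get 741.12 next round, worth 0.92 × 741.12 = 681.8304 now; the wife offers that and keeps 118.1696.
Round 1 (the husband proposes): the wife can get 118.1696 next round, worth 0.92 × 118.1696 = 108.716032 now, so the husband offers 108.716032, keeping 691.283968.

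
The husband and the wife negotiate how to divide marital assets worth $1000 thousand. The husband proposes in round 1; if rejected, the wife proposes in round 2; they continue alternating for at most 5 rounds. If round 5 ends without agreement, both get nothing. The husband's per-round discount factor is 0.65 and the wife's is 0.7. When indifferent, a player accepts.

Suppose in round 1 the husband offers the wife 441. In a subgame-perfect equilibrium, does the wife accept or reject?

Round 5 (the husband proposes): the wife will accept anything ≥ 0, so the husband offers 0 and keeps 1000.
Round 4 (the wife proposes): the husband can get 1000 next round, worth 0.65 × 1000 = 650 now; the wife offers that and keeps 350.
Round 3 (the husband proposes): the wife can get 350 next round, worth 0.7 × 350 = 245 now. The husband offers 245 and keeps 1000 − 245 = 755.
Round 2 (the wife proposes): the husband can get 755 next round, worth 0.65 × 755 = 490.75 now. The wife offers 490.75 and keeps 1000 − 490.75 = 509.25.
So by rejecting in round 1, the wife gets 509.25 next round, worth 0.7 × 509.25 = 356.475 now.
Offer 441 ≥ 356.475, so the wife accepts.

Accept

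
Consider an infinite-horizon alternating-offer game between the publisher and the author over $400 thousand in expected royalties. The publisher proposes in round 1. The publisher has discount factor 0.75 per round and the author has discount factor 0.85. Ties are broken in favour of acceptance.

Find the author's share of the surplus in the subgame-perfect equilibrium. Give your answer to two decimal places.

234.48

In a stationary SPE each proposer offers the other exactly their discounted continuation value.
If the publisher keeps x when proposing and the author keeps y when proposing, then x = 400 − 0.85y and y = 400 − 0.75x.
Solving: x = 400(1 − 0.85) / (1 − 0.75·0.85) = 60 / 0.3625 ≈ 165.5172.
The author gets 400 − 165.5172 ≈ 234.4828.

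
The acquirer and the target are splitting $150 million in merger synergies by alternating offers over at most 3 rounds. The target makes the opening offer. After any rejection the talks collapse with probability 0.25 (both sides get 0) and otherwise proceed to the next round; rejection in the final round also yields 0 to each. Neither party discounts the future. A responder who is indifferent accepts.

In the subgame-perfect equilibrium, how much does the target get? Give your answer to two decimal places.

121.88

Round 3 (the target proposes): rejection yields 0 for the acquirer; the target offers 0 and keeps 150.
Round 2 (the acquirer proposes): rejecting gives the target an expected 0.75 × 150 = 112.5. The acquirer offers 112.5 and keeps 150 − 112.5 = 37.5.
Round 1 (the target proposes): rejecting gives the acquirer an expected 0.75 × 37.5 = 28.125, so the target offers 28.125, keeping 121.875.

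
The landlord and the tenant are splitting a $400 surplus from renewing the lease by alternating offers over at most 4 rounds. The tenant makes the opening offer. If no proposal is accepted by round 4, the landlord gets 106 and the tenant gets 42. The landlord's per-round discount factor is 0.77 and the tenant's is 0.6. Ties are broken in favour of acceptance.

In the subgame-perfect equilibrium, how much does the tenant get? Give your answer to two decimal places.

Work backward from the last round.
Round 4 (the landlord proposes): the tenant gets 42 if talks fail, so the landlord offers 42 and keeps 358.
Round 3 (the tenant proposes): the landlord can get 358 next round, worth 0.77 × 358 = 275.66 now, so the tenant offers 275.66, keeping 124.34.
Round 2 (the landlord proposes): the tenant can get 124.34 next round, worth 0.6 × 124.34 = 74.604 now, so the landlord offers 74.604, keeping 325.396.
Round 1 (the tenant proposes): the landlord can get 325.396 next round, worth 0.77 × 325.396 = 250.55492 now, so the tenant offers 250.55492, keeping 149.44508.

149.45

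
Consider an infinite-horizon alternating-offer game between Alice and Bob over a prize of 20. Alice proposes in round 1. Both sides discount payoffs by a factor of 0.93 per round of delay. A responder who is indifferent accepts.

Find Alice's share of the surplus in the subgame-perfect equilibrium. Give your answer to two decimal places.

10.36

Let x be Alice's share when Alice proposes and y be Bob's share when Bob proposes.
Bob accepts iff offered ≥ 0.93·y, so x = 20 − 0.93y. Symmetrically y = 20 − 0.93x.
Substituting: x = 20 − 0.93(20 − 0.93x), giving x(1 − 0.93·0.93) = 20(1 − 0.93).
So x = 20 × 0.07 / 0.1351 ≈ 10.3627, and Bob receives 20 − x ≈ 9.6373.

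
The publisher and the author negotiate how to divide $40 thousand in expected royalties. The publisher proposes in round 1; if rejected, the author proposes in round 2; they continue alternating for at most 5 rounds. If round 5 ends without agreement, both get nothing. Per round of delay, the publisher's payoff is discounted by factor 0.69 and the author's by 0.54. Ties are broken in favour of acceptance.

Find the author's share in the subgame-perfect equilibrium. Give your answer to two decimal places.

By backward induction:
Round 5 (the publisher proposes): the author will accept anything ≥ 0, so the publisher offers 0 and keeps 40.
Round 4 (the author proposes): the publisher can get 40 next round, worth 0.69 × 40 = 27.6 now; the author offers that and keeps 12.4.
Round 3 (the publisher proposes): the author can get 12.4 next round, worth 0.54 × 12.4 = 6.696 now. The publisher offers 6.696 and keeps 40 − 6.696 = 33.304.
Round 2 (the author proposes): the publisher can get 33.304 next round, worth 0.69 × 33.304 = 22.97976 now; the author offers that and keeps 17.02024.
Round 1 (the publisher proposes): the author can get 17.02024 next round, worth 0.54 × 17.02024 = 9.1909296 now. The publisher offers 9.1909296 and keeps 40 − 9.1909296 = 30.8090704.

9.19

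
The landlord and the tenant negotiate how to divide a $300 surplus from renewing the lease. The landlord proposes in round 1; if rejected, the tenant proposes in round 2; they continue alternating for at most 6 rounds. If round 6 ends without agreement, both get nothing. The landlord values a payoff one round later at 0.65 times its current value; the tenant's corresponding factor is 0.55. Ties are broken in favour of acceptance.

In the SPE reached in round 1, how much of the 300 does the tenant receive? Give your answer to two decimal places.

99.48

By backward induction:
Round 6 (the tenant proposes): the landlord will accept anything ≥ 0, so the tenant offers 0 and keeps 300.
Round 5 (the landlord proposes): the tenant can get 300 next round, worth 0.55 × 300 = 165 now, so the landlord offers 165, keeping 135.
Round 4 (the tenant proposes): the landlord can get 135 next round, worth 0.65 × 135 = 87.75 now, so the tenant offers 87.75, keeping 212.25.
Round 3 (the landlord proposes): the tenant can get 212.25 next round, worth 0.55 × 212.25 = 116.7375 now, so the landlord offers 116.7375, keeping 183.2625.
Round 2 (the tenant proposes): the landlord can get 183.2625 next round, worth 0.65 × 183.2625 = 119.120625 now, so the tenant offers 119.120625, keeping 180.879375.
Round 1 (the landlord proposes): the tenant can get 180.879375 next round, worth 0.55 × 180.879375 = 99.48365625 now; the landlord offers that and keeps 200.51634375.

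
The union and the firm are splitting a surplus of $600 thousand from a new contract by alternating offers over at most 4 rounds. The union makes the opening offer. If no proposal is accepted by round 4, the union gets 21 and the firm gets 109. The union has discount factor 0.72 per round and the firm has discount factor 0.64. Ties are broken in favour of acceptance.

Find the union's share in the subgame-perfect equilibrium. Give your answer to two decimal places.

Work backward from the last round.
Round 4 (the firm proposes): the union gets 21 if talks fail, so the firm offers 21 and keeps 579.
Round 3 (the union proposes): the firm can get 579 next round, worth 0.64 × 579 = 370.56 now; the union offers that and keeps 229.44.
Round 2 (the firm proposes): the union can get 229.44 next round, worth 0.72 × 229.44 = 165.1968 now. The firm offers 165.1968 and keeps 600 − 165.1968 = 434.8032.
Round 1 (the union proposes): the firm can get 434.8032 next round, worth 0.64 × 434.8032 = 278.274048 now. The union offers 278.274048 and keeps 600 − 278.274048 = 321.725952.

321.73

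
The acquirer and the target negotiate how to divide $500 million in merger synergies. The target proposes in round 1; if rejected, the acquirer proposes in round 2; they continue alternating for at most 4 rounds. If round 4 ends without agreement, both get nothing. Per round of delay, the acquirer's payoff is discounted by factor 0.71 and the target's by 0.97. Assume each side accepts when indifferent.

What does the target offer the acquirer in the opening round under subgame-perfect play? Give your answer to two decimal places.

255.14

Solve by backward induction from round 4.
Round 4 (the acquirer proposes): the target will accept anything ≥ 0, so the acquirer offers 0 and keeps 500.
Round 3 (the target proposes): the acquirer can get 500 next round, worth 0.71 × 500 = 355 now; the target offers that and keeps 145.
Round 2 (the acquirer proposes): the target can get 145 next round, worth 0.97 × 145 = 140.65 now, so the acquirer offers 140.65, keeping 359.35.
Round 1 (the target proposes): the acquirer can get 359.35 next round, worth 0.71 × 359.35 = 255.1385 now. The target offers 255.1385 and keeps 500 − 255.1385 = 244.8615.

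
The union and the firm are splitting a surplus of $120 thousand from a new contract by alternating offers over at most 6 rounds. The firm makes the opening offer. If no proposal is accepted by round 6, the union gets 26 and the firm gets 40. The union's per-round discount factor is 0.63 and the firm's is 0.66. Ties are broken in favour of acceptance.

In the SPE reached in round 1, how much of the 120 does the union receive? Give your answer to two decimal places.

Round 6 (the union proposes): the firm gets 40 if talks fail, so the union offers 40 and keeps 80.
Round 5 (the firm proposes): the union can get 80 next round, worth 0.63 × 80 = 50.4 now; the firm offers that and keeps 69.6.
Round 4 (the union proposes): the firm can get 69.6 next round, worth 0.66 × 69.6 = 45.936 now, so the union offers 45.936, keeping 74.064.
Round 3 (the firm proposes): the union can get 74.064 next round, worth 0.63 × 74.064 = 46.66032 now, so the firm offers 46.66032, keeping 73.33968.
Round 2 (the union proposes): the firm can get 73.33968 next round, worth 0.66 × 73.33968 = 48.4041888 now. The union offers 48.4041888 and keeps 120 − 48.4041888 = 71.5958112.
Round 1 (the firm proposes): the union can get 71.5958112 next round, worth 0.63 × 71.5958112 = 45.105361056 now, so the firm offers 45.105361056, keeping 74.894638944.

45.11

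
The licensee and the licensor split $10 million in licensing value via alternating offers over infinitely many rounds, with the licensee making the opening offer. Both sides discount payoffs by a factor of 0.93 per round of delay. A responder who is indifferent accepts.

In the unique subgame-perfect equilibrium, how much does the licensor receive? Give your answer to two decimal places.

4.82

When the licensee proposes, the licensor accepts any offer worth at least 0.93 times what the licensor would get by proposing next round; and vice versa.
This gives x = 10 − 0.93y and y = 10 − 0.93x, where x and y are each side's share when it proposes.
Hence (1 − 0.93·0.93)x = 10(1 − 0.93), i.e. 0.1351·x = 0.7.
x ≈ 5.1813; the licensor's share is 10 − x ≈ 4.8187.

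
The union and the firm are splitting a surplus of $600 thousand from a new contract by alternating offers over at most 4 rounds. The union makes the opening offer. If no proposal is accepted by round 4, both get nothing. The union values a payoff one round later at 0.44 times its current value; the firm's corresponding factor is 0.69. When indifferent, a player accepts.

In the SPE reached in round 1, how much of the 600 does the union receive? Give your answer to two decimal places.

242.47

Round 4 (the firm proposes): the union will accept anything ≥ 0, so the firm offers 0 and keeps 600.
Round 3 (the union proposes): the firm can get 600 next round, worth 0.69 × 600 = 414 now. The union offers 414 and keeps 600 − 414 = 186.
Round 2 (the firm proposes): the union can get 186 next round, worth 0.44 × 186 = 81.84 now; the firm offers that and keeps 518.16.
Round 1 (the union proposes): the firm can get 518.16 next round, worth 0.69 × 518.16 = 357.5304 now; the union offers that and keeps 242.4696.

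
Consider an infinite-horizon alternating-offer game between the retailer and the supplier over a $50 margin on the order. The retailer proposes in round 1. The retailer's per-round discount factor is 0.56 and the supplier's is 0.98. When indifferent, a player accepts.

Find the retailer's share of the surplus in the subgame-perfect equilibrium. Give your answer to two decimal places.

2.22

In a stationary SPE each proposer offers the other exactly their discounted continuation value.
If the retailer keeps x when proposing and the supplier keeps y when proposing, then x = 50 − 0.98y and y = 50 − 0.56x.
Solving: x = 50(1 − 0.98) / (1 − 0.56·0.98) = 1 / 0.4512 ≈ 2.2163.
The supplier gets 50 − 2.2163 ≈ 47.7837.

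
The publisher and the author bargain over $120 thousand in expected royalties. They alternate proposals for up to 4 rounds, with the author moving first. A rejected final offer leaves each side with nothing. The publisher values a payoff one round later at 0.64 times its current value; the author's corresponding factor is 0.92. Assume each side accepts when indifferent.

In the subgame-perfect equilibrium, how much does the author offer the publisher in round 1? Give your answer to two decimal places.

51.36

Round 4 (the publisher proposes): rejection yields 0 for the author; the publisher offers 0 and keeps 120.
Round 3 (the author proposes): the publisher can get 120 next round, worth 0.64 × 120 = 76.8 now; the author offers that and keeps 43.2.
Round 2 (the publisher proposes): the author can get 43.2 next round, worth 0.92 × 43.2 = 39.744 now. The publisher offers 39.744 and keeps 120 − 39.744 = 80.256.
Round 1 (the author proposes): the publisher can get 80.256 next round, worth 0.64 × 80.256 = 51.36384 now; the author offers that and keeps 68.63616.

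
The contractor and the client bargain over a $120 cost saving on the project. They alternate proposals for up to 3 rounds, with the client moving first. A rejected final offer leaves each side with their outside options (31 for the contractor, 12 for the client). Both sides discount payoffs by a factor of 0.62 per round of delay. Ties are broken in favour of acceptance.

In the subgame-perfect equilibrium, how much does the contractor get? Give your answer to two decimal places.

40.19

Round 3 (the client proposes): the contractor gets 31 if talks fail, so the client offers 31 and keeps 89.
Round 2 (the contractor proposes): the client can get 89 next round, worth 0.62 × 89 = 55.18 now, so the contractor offers 55.18, keeping 64.82.
Round 1 (the client proposes): the contractor can get 64.82 next round, worth 0.62 × 64.82 = 40.1884 now. The client offers 40.1884 and keeps 120 − 40.1884 = 79.8116.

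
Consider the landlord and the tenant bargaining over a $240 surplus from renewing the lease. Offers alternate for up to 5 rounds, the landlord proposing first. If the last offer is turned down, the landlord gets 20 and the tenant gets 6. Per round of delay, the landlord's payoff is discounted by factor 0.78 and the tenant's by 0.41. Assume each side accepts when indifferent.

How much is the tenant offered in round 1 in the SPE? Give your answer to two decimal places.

Round 5 (the landlord proposes): the tenant gets 6 if talks fail, so the landlord offers 6 and keeps 234.
Round 4 (the tenant proposes): the landlord can get 234 next round, worth 0.78 × 234 = 182.52 now; the tenant offers that and keeps 57.48.
Round 3 (the landlord proposes): the tenant can get 57.48 next round, worth 0.41 × 57.48 = 23.5668 now. The landlord offers 23.5668 and keeps 240 − 23.5668 = 216.4332.
Round 2 (the tenant proposes): the landlord can get 216.4332 next round, worth 0.78 × 216.4332 = 168.817896 now, so the tenant offers 168.817896, keeping 71.182104.
Round 1 (the landlord proposes): the tenant can get 71.182104 next round, worth 0.41 × 71.182104 = 29.18466264 now. The landlord offers 29.18466264 and keeps 240 − 29.18466264 = 210.81533736.

29.18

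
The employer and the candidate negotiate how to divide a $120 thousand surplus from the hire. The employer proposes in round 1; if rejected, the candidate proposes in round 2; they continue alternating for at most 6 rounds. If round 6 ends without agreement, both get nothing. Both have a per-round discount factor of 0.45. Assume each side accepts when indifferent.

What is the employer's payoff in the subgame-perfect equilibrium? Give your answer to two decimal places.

82.07

Round 6 (the candidate proposes): rejection yields 0 for the employer; the candidate offers 0 and keeps 120.
Round 5 (the employer proposes): the candidate can get 120 next round, worth 0.45 × 120 = 54 now, so the employer offers 54, keeping 66.
Round 4 (the candidate proposes): the employer can get 66 next round, worth 0.45 × 66 = 29.7 now, so the candidate offers 29.7, keeping 90.3.
Round 3 (the employer proposes): the candidate can get 90.3 next round, worth 0.45 × 90.3 = 40.635 now; the employer offers that and keeps 79.365.
Round 2 (the candidate proposes): the employer can get 79.365 next round, worth 0.45 × 79.365 = 35.71425 now; the candidate offers that and keeps 84.28575.
Round 1 (the employer proposes): the candidate can get 84.28575 next round, worth 0.45 × 84.28575 = 37.9285875 now. The employer offers 37.9285875 and keeps 120 − 37.9285875 = 82.0714125.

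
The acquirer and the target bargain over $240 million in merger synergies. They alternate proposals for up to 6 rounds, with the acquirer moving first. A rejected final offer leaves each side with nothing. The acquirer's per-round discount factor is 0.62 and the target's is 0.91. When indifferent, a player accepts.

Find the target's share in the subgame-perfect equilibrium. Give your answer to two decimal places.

199.34

Round 6 (the target proposes): the acquirer will accept anything ≥ 0, so the target offers 0 and keeps 240.
Round 5 (the acquirer proposes): the target can get 240 next round, worth 0.91 × 240 = 218.4 now, so the acquirer offers 218.4, keeping 21.6.
Round 4 (the target proposes): the acquirer can get 21.6 next round, worth 0.62 × 21.6 = 13.392 now; the target offers that and keeps 226.608.
Round 3 (the acquirer proposes): the target can get 226.608 next round, worth 0.91 × 226.608 = 206.21328 now, so the acquirer offers 206.21328, keeping 33.78672.
Round 2 (the target proposes): the acquirer can get 33.78672 next round, worth 0.62 × 33.78672 = 20.9477664 now. The target offers 20.9477664 and keeps 240 − 20.9477664 = 219.0522336.
Round 1 (the acquirer proposes): the target can get 219.0522336 next round, worth 0.91 × 219.0522336 = 199.337532576 now. The acquirer offers 199.337532576 and keeps 240 − 199.337532576 = 40.662467424.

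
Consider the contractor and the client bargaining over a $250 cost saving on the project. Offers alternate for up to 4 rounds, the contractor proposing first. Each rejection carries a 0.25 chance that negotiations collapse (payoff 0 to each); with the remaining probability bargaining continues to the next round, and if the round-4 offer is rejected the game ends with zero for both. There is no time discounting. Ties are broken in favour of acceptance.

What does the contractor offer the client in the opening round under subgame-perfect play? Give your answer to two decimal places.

152.34

Round 4 (the client proposes): rejection yields 0 for the contractor; the client offers 0 and keeps 250.
Round 3 (the contractor proposes): rejecting gives the client an expected 0.75 × 250 = 187.5. The contractor offers 187.5 and keeps 250 − 187.5 = 62.5.
Round 2 (the client proposes): rejecting gives the contractor an expected 0.75 × 62.5 = 46.875; the client offers that and keeps 203.125.
Round 1 (the contractor proposes): rejecting gives the client an expected 0.75 × 203.125 = 152.34375; the contractor offers that and keeps 97.65625.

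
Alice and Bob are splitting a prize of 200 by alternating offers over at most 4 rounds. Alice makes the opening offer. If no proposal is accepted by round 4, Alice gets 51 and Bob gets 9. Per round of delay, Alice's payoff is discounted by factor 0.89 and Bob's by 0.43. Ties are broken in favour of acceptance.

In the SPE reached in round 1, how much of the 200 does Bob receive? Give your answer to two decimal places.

33.98

Round 4 (Bob proposes): Alice gets 51 if talks fail, so Bob offers 51 and keeps 149.
Round 3 (Alice proposes): Bob can get 149 next round, worth 0.43 × 149 = 64.07 now. Alice offers 64.07 and keeps 200 − 64.07 = 135.93.
Round 2 (Bob proposes): Alice can get 135.93 next round, worth 0.89 × 135.93 = 120.9777 now, so Bob offers 120.9777, keeping 79.0223.
Round 1 (Alice proposes): Bob can get 79.0223 next round, worth 0.43 × 79.0223 = 33.979589 now; Alice offers that and keeps 166.020411.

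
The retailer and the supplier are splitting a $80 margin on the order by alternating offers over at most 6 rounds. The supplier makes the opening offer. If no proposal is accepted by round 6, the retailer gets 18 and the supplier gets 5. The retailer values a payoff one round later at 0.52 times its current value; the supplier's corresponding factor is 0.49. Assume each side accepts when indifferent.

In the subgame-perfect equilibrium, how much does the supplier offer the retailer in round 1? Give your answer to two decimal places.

29.15

By backward induction:
Round 6 (the retailer proposes): the supplier gets 5 if talks fail, so the retailer offers 5 and keeps 75.
Round 5 (the supplier proposes): the retailer can get 75 next round, worth 0.52 × 75 = 39 now; the supplier offers that and keeps 41.
Round 4 (the retailer proposes): the supplier can get 41 next round, worth 0.49 × 41 = 20.09 now, so the retailer offers 20.09, keeping 59.91.
Round 3 (the supplier proposes): the retailer can get 59.91 next round, worth 0.52 × 59.91 = 31.1532 now; the supplier offers that and keeps 48.8468.
Round 2 (the retailer proposes): the supplier can get 48.8468 next round, worth 0.49 × 48.8468 = 23.934932 now; the retailer offers that and keeps 56.065068.
Round 1 (the supplier proposes): the retailer can get 56.065068 next round, worth 0.52 × 56.065068 = 29.15383536 now; the supplier offers that and keeps 50.84616464.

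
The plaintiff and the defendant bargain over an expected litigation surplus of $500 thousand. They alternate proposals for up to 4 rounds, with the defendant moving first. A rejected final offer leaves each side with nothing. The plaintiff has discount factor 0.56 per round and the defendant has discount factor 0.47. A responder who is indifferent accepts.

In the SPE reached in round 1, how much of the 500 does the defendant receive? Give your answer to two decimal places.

277.90

Round 4 (the plaintiff proposes): rejection yields 0 for the defendant; the plaintiff offers 0 and keeps 500.
Round 3 (the defendant proposes): the plaintiff can get 500 next round, worth 0.56 × 500 = 280 now. The defendant offers 280 and keeps 500 − 280 = 220.
Round 2 (the plaintiff proposes): the defendant can get 220 next round, worth 0.47 × 220 = 103.4 now. The plaintiff offers 103.4 and keeps 500 − 103.4 = 396.6.
Round 1 (the defendant proposes): the plaintiff can get 396.6 next round, worth 0.56 × 396.6 = 222.096 now, so the defendant offers 222.096, keeping 277.904.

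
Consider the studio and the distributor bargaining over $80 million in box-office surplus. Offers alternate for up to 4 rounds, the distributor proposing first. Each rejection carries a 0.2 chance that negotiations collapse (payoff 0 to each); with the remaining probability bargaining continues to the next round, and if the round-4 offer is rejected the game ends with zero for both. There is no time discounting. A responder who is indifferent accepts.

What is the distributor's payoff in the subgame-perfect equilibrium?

26.24

Round 4 (the studio proposes): the distributor will accept anything ≥ 0, so the studio offers 0 and keeps 80.
Round 3 (the distributor proposes): rejecting gives the studio an expected 0.8 × 80 = 64. The distributor offers 64 and keeps 80 − 64 = 16.
Round 2 (the studio proposes): rejecting gives the distributor an expected 0.8 × 16 = 12.8. The studio offers 12.8 and keeps 80 − 12.8 = 67.2.
Round 1 (the distributor proposes): rejecting gives the studio an expected 0.8 × 67.2 = 53.76. The distributor offers 53.76 and keeps 80 − 53.76 = 26.24.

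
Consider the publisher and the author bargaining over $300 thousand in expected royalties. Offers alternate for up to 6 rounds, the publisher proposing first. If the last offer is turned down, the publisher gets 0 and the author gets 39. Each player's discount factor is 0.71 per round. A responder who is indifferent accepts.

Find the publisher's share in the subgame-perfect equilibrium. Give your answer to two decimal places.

152.96

Round 6 (the author proposes): rejection yields 0 for the publisher; the author offers 0 and keeps 300.
Round 5 (the publisher proposes): the author can get 300 next round, worth 0.71 × 300 = 213 now. The publisher offers 213 and keeps 300 − 213 = 87.
Round 4 (the author proposes): the publisher can get 87 next round, worth 0.71 × 87 = 61.77 now; the author offers that and keeps 238.23.
Round 3 (the publisher proposes): the author can get 238.23 next round, worth 0.71 × 238.23 = 169.1433 now; the publisher offers that and keeps 130.8567.
Round 2 (the author proposes): the publisher can get 130.8567 next round, worth 0.71 × 130.8567 = 92.908257 now. The author offers 92.908257 and keeps 300 − 92.908257 = 207.091743.
Round 1 (the publisher proposes): the author can get 207.091743 next round, worth 0.71 × 207.091743 = 147.03513753 now, so the publisher offers 147.03513753, keeping 152.96486247.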